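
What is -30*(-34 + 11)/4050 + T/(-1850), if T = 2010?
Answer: -4576/4995 ≈ -0.91612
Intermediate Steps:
-30*(-34 + 11)/4050 + T/(-1850) = -30*(-34 + 11)/4050 + 2010/(-1850) = -30*(-23)*(1/4050) + 2010*(-1/1850) = 690*(1/4050) - 201/185 = 23/135 - 201/185 = -4576/4995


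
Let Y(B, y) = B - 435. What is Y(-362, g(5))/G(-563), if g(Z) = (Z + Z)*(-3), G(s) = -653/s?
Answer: -448711/653 ≈ -687.15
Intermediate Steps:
g(Z) = -6*Z (g(Z) = (2*Z)*(-3) = -6*Z)
Y(B, y) = -435 + B
Y(-362, g(5))/G(-563) = (-435 - 362)/((-653/(-563))) = -797/((-653*(-1/563))) = -797/653/563 = -797*563/653 = -448711/653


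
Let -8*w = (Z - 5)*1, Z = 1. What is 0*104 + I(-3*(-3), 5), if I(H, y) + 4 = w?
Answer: -7/2 ≈ -3.5000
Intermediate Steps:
w = ½ (w = -(1 - 5)/8 = -(-1)/2 = -⅛*(-4) = ½ ≈ 0.50000)
I(H, y) = -7/2 (I(H, y) = -4 + ½ = -7/2)
0*104 + I(-3*(-3), 5) = 0*104 - 7/2 = 0 - 7/2 = -7/2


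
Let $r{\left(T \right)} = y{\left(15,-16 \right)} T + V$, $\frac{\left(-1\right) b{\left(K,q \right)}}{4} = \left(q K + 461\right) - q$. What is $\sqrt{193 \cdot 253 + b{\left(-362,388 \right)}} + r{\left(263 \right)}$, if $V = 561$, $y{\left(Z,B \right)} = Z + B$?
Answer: $298 + \sqrt{610361} \approx 1079.3$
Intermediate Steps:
$y{\left(Z,B \right)} = B + Z$
$b{\left(K,q \right)} = -1844 + 4 q - 4 K q$ ($b{\left(K,q \right)} = - 4 \left(\left(q K + 461\right) - q\right) = - 4 \left(\left(K q + 461\right) - q\right) = - 4 \left(\left(461 + K q\right) - q\right) = - 4 \left(461 - q + K q\right) = -1844 + 4 q - 4 K q$)
$r{\left(T \right)} = 561 - T$ ($r{\left(T \right)} = \left(-16 + 15\right) T + 561 = - T + 561 = 561 - T$)
$\sqrt{193 \cdot 253 + b{\left(-362,388 \right)}} + r{\left(263 \right)} = \sqrt{193 \cdot 253 - \left(292 - 561824\right)} + \left(561 - 263\right) = \sqrt{48829 + \left(-1844 + 1552 + 561824\right)} + \left(561 - 263\right) = \sqrt{48829 + 561532} + 298 = \sqrt{610361} + 298 = 298 + \sqrt{610361}$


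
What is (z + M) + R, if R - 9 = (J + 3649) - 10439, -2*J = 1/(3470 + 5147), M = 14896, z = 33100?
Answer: 710299309/17234 ≈ 41215.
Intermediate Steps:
J = -1/17234 (J = -1/(2*(3470 + 5147)) = -½/8617 = -½*1/8617 = -1/17234 ≈ -5.8025e-5)
R = -116863755/17234 (R = 9 + ((-1/17234 + 3649) - 10439) = 9 + (62886865/17234 - 10439) = 9 - 117018861/17234 = -116863755/17234 ≈ -6781.0)
(z + M) + R = (33100 + 14896) - 116863755/17234 = 47996 - 116863755/17234 = 710299309/17234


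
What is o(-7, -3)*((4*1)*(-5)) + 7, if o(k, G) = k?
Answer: 147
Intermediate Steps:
o(-7, -3)*((4*1)*(-5)) + 7 = -7*4*1*(-5) + 7 = -28*(-5) + 7 = -7*(-20) + 7 = 140 + 7 = 147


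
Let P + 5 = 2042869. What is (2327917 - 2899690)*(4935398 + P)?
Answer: -3989981798526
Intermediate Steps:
P = 2042864 (P = -5 + 2042869 = 2042864)
(2327917 - 2899690)*(4935398 + P) = (2327917 - 2899690)*(4935398 + 2042864) = -571773*6978262 = -3989981798526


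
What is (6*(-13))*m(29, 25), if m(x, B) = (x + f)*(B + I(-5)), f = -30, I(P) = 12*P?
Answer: -2730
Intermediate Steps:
m(x, B) = (-60 + B)*(-30 + x) (m(x, B) = (x - 30)*(B + 12*(-5)) = (-30 + x)*(B - 60) = (-30 + x)*(-60 + B) = (-60 + B)*(-30 + x))
(6*(-13))*m(29, 25) = (6*(-13))*(1800 - 60*29 - 30*25 + 25*29) = -78*(1800 - 1740 - 750 + 725) = -78*35 = -2730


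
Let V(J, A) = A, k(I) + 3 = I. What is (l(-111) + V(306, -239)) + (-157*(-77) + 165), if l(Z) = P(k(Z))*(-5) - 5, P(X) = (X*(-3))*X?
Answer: 206950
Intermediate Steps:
k(I) = -3 + I
P(X) = -3*X**2 (P(X) = (-3*X)*X = -3*X**2)
l(Z) = -5 + 15*(-3 + Z)**2 (l(Z) = -3*(-3 + Z)**2*(-5) - 5 = 15*(-3 + Z)**2 - 5 = -5 + 15*(-3 + Z)**2)
(l(-111) + V(306, -239)) + (-157*(-77) + 165) = ((-5 + 15*(-3 - 111)**2) - 239) + (-157*(-77) + 165) = ((-5 + 15*(-114)**2) - 239) + (12089 + 165) = ((-5 + 15*12996) - 239) + 12254 = ((-5 + 194940) - 239) + 12254 = (194935 - 239) + 12254 = 194696 + 12254 = 206950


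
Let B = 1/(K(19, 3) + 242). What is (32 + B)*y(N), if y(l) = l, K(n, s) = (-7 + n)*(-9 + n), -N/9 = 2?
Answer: -104265/181 ≈ -576.05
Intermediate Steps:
N = -18 (N = -9*2 = -18)
K(n, s) = (-9 + n)*(-7 + n)
B = 1/362 (B = 1/((63 + 19**2 - 16*19) + 242) = 1/((63 + 361 - 304) + 242) = 1/(120 + 242) = 1/362 ≈ 0.0027624)
(32 + B)*y(N) = (32 + 1/362)*(-18) = (11585/362)*(-18) = -104265/181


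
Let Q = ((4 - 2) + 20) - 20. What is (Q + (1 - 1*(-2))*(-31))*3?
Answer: -273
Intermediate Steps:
Q = 2 (Q = (2 + 20) - 20 = 22 - 20 = 2)
(Q + (1 - 1*(-2))*(-31))*3 = (2 + (1 - 1*(-2))*(-31))*3 = (2 + (1 + 2)*(-31))*3 = (2 + 3*(-31))*3 = (2 - 93)*3 = -91*3 = -273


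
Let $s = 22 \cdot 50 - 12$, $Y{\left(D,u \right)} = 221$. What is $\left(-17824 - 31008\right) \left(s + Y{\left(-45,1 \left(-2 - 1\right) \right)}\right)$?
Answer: $-63921088$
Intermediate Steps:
$s = 1088$ ($s = 1100 - 12 = 1088$)
$\left(-17824 - 31008\right) \left(s + Y{\left(-45,1 \left(-2 - 1\right) \right)}\right) = \left(-17824 - 31008\right) \left(1088 + 221\right) = \left(-48832\right) 1309 = -63921088$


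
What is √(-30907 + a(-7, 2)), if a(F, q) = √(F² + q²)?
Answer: √(-30907 + √53) ≈ 175.78*I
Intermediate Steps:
√(-30907 + a(-7, 2)) = √(-30907 + √((-7)² + 2²)) = √(-30907 + √(49 + 4)) = √(-30907 + √53)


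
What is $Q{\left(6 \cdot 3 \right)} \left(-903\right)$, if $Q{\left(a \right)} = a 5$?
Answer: $-81270$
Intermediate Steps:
$Q{\left(a \right)} = 5 a$
$Q{\left(6 \cdot 3 \right)} \left(-903\right) = 5 \cdot 6 \cdot 3 \left(-903\right) = 5 \cdot 18 \left(-903\right) = 90 \left(-903\right) = -81270$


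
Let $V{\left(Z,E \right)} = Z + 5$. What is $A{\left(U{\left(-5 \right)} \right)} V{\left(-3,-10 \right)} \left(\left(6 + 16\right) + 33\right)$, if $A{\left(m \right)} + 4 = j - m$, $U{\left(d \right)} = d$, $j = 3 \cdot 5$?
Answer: $1760$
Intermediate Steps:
$j = 15$
$V{\left(Z,E \right)} = 5 + Z$
$A{\left(m \right)} = 11 - m$ ($A{\left(m \right)} = -4 - \left(-15 + m\right) = 11 - m$)
$A{\left(U{\left(-5 \right)} \right)} V{\left(-3,-10 \right)} \left(\left(6 + 16\right) + 33\right) = \left(11 - -5\right) \left(5 - 3\right) \left(\left(6 + 16\right) + 33\right) = \left(11 + 5\right) 2 \left(22 + 33\right) = 16 \cdot 2 \cdot 55 = 32 \cdot 55 = 1760$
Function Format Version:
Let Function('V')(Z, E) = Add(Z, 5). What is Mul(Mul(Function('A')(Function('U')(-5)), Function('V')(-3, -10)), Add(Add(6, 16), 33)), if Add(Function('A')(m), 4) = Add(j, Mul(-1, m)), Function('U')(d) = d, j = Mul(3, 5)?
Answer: 1760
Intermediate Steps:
j = 15
Function('V')(Z, E) = Add(5, Z)
Function('A')(m) = Add(11, Mul(-1, m)) (Function('A')(m) = Add(-4, Add(15, Mul(-1, m))) = Add(11, Mul(-1, m)))
Mul(Mul(Function('A')(Function('U')(-5)), Function('V')(-3, -10)), Add(Add(6, 16), 33)) = Mul(Mul(Add(11, Mul(-1, -5)), Add(5, -3)), Add(Add(6, 16), 33)) = Mul(Mul(Add(11, 5), 2), Add(22, 33)) = Mul(Mul(16, 2), 55) = Mul(32, 55) = 1760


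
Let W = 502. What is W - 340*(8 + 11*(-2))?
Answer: 5262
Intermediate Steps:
W - 340*(8 + 11*(-2)) = 502 - 340*(8 + 11*(-2)) = 502 - 340*(8 - 22) = 502 - 340*(-14) = 502 + 4760 = 5262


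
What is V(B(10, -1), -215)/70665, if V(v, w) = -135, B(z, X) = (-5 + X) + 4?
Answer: -9/4711 ≈ -0.0019104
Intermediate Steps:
B(z, X) = -1 + X
V(B(10, -1), -215)/70665 = -135/70665 = -135*1/70665 = -9/4711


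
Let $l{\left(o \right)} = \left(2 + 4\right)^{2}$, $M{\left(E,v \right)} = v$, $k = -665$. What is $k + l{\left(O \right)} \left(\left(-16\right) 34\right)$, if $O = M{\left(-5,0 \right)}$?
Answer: $-20249$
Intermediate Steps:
$O = 0$
$l{\left(o \right)} = 36$ ($l{\left(o \right)} = 6^{2} = 36$)
$k + l{\left(O \right)} \left(\left(-16\right) 34\right) = -665 + 36 \left(\left(-16\right) 34\right) = -665 + 36 \left(-544\right) = -665 - 19584 = -20249$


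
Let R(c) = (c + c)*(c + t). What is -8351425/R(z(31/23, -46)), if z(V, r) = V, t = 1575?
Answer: -4417903825/2247872 ≈ -1965.4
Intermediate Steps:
R(c) = 2*c*(1575 + c) (R(c) = (c + c)*(c + 1575) = (2*c)*(1575 + c) = 2*c*(1575 + c))
-8351425/R(z(31/23, -46)) = -8351425*23/(62*(1575 + 31/23)) = -8351425/(2*(31/23)*(36256/23)) = -8351425/2247872/529 = -8351425*529/2247872 = -4417903825/2247872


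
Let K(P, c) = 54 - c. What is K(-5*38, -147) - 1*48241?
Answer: -48040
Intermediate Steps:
K(-5*38, -147) - 1*48241 = (54 - 1*(-147)) - 1*48241 = (54 + 147) - 48241 = 201 - 48241 = -48040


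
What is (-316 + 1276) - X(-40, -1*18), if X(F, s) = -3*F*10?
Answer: -240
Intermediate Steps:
X(F, s) = -30*F
(-316 + 1276) - X(-40, -1*18) = (-316 + 1276) - (-30)*(-40) = 960 - 1*1200 = 960 - 1200 = -240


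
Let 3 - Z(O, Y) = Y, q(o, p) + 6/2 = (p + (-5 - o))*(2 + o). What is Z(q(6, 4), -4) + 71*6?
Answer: 433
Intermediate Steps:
q(o, p) = -3 + (2 + o)*(-5 + p - o) (q(o, p) = -3 + (p + (-5 - o))*(2 + o) = -3 + (-5 + p - o)*(2 + o) = -3 + (2 + o)*(-5 + p - o))
Z(O, Y) = 3 - Y
Z(q(6, 4), -4) + 71*6 = (3 - 1*(-4)) + 71*6 = (3 + 4) + 426 = 7 + 426 = 433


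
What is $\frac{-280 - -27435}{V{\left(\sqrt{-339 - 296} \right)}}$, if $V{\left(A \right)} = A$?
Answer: $- \frac{5431 i \sqrt{635}}{127} \approx - 1077.6 i$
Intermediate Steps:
$\frac{-280 - -27435}{V{\left(\sqrt{-339 - 296} \right)}} = \frac{-280 - -27435}{\sqrt{-339 - 296}} = \frac{-280 + 27435}{\sqrt{-635}} = \frac{27155}{i \sqrt{635}} = 27155 \left(- \frac{i \sqrt{635}}{635}\right) = - \frac{5431 i \sqrt{635}}{127}$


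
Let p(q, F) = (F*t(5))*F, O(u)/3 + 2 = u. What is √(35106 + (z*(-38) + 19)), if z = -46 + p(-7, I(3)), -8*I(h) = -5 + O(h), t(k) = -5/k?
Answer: √590006/4 ≈ 192.03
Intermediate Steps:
O(u) = -6 + 3*u
I(h) = 11/8 - 3*h/8 (I(h) = -(-5 + (-6 + 3*h))/8 = -(-11 + 3*h)/8 = 11/8 - 3*h/8)
p(q, F) = -F² (p(q, F) = (F*(-5/5))*F = (F*(-5*⅕))*F = (F*(-1))*F = (-F)*F = -F²)
z = -737/16 (z = -46 - (11/8 - 3/8*3)² = -46 - (11/8 - 9/8)² = -46 - (¼)² = -46 - 1*1/16 = -46 - 1/16 = -737/16 ≈ -46.063)
√(35106 + (z*(-38) + 19)) = √(35106 + (-737/16*(-38) + 19)) = √(35106 + (14003/8 + 19)) = √(35106 + 14155/8) = √(295003/8) = √590006/4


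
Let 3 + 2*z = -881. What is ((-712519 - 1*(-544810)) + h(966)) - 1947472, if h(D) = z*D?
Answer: -2542153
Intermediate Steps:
z = -442 (z = -3/2 + (½)*(-881) = -3/2 - 881/2 = -442)
h(D) = -442*D
((-712519 - 1*(-544810)) + h(966)) - 1947472 = ((-712519 - 1*(-544810)) - 442*966) - 1947472 = ((-712519 + 544810) - 426972) - 1947472 = (-167709 - 426972) - 1947472 = -594681 - 1947472 = -2542153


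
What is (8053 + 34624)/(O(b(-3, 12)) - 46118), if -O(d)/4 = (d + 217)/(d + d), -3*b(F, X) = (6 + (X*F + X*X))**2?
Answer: -92438382/99895703 ≈ -0.92535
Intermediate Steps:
b(F, X) = -(6 + X**2 + F*X)**2/3 (b(F, X) = -(6 + (X*F + X*X))**2/3 = -(6 + (F*X + X**2))**2/3 = -(6 + (X**2 + F*X))**2/3 = -(6 + X**2 + F*X)**2/3)
O(d) = -2*(217 + d)/d (O(d) = -4*(d + 217)/(d + d) = -4*(217 + d)/(2*d) = -4*(217 + d)*1/(2*d) = -2*(217 + d)/d)
(8053 + 34624)/(O(b(-3, 12)) - 46118) = (8053 + 34624)/((-2 - 434*(-3/(6 + 12**2 - 3*12)**2)) - 46118) = 42677/((-2 - 434*(-3/(6 + 144 - 36)**2)) - 46118) = 42677/((-2 - 434/((-1/3*114**2))) - 46118) = 42677/((-2 - 434/((-1/3*12996))) - 46118) = 42677/((-2 - 434/(-4332)) - 46118) = 42677/((-2 - 434*(-1/4332)) - 46118) = 42677/((-2 + 217/2166) - 46118) = 42677/(-4115/2166 - 46118) = 42677/(-99895703/2166) = 42677*(-2166/99895703) = -92438382/99895703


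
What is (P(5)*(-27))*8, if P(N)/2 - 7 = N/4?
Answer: -3564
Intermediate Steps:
P(N) = 14 + N/2 (P(N) = 14 + 2*(N/4) = 14 + N/2)
(P(5)*(-27))*8 = ((14 + (1/2)*5)*(-27))*8 = ((14 + 5/2)*(-27))*8 = ((33/2)*(-27))*8 = -891/2*8 = -3564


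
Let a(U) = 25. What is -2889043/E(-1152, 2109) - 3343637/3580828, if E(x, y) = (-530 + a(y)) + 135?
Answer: 5171964460957/662453180 ≈ 7807.3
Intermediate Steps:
E(x, y) = -370 (E(x, y) = (-530 + 25) + 135 = -505 + 135 = -370)
-2889043/E(-1152, 2109) - 3343637/3580828 = -2889043/(-370) - 3343637/3580828 = -2889043*(-1/370) - 3343637*1/3580828 = 2889043/370 - 3343637/3580828 = 5171964460957/662453180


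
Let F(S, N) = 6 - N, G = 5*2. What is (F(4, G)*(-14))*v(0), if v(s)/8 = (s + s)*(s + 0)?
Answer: 0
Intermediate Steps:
G = 10
v(s) = 16*s² (v(s) = 8*((s + s)*(s + 0)) = 8*((2*s)*s) = 8*(2*s²) = 16*s²)
(F(4, G)*(-14))*v(0) = ((6 - 1*10)*(-14))*(16*0²) = ((6 - 10)*(-14))*(16*0) = -4*(-14)*0 = 56*0 = 0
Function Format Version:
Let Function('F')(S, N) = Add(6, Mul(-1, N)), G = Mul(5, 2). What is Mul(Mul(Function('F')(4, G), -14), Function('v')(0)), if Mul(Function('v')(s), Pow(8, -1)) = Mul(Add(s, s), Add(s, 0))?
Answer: 0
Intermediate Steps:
G = 10
Function('v')(s) = Mul(16, Pow(s, 2)) (Function('v')(s) = Mul(8, Mul(Add(s, s), Add(s, 0))) = Mul(8, Mul(Mul(2, s), s)) = Mul(8, Mul(2, Pow(s, 2))) = Mul(16, Pow(s, 2)))
Mul(Mul(Function('F')(4, G), -14), Function('v')(0)) = Mul(Mul(Add(6, Mul(-1, 10)), -14), Mul(16, Pow(0, 2))) = Mul(Mul(Add(6, -10), -14), Mul(16, 0)) = Mul(Mul(-4, -14), 0) = Mul(56, 0) = 0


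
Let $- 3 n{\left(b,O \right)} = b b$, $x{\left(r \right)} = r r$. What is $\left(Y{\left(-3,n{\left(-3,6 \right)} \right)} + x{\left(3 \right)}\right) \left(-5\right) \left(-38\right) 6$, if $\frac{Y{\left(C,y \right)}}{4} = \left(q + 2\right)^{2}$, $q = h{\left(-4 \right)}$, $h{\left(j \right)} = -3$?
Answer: $14820$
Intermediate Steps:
$x{\left(r \right)} = r^{2}$
$q = -3$
$n{\left(b,O \right)} = - \frac{b^{2}}{3}$ ($n{\left(b,O \right)} = - \frac{b b}{3} = - \frac{b^{2}}{3}$)
$Y{\left(C,y \right)} = 4$ ($Y{\left(C,y \right)} = 4 \left(-3 + 2\right)^{2} = 4 \left(-1\right)^{2} = 4 \cdot 1 = 4$)
$\left(Y{\left(-3,n{\left(-3,6 \right)} \right)} + x{\left(3 \right)}\right) \left(-5\right) \left(-38\right) 6 = \left(4 + 3^{2}\right) \left(-5\right) \left(-38\right) 6 = \left(4 + 9\right) \left(-5\right) \left(-38\right) 6 = 13 \left(-5\right) \left(-38\right) 6 = \left(-65\right) \left(-38\right) 6 = 2470 \cdot 6 = 14820$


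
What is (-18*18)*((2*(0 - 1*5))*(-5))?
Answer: -16200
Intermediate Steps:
(-18*18)*((2*(0 - 1*5))*(-5)) = -324*2*(0 - 5)*(-5) = -324*2*(-5)*(-5) = -(-3240)*(-5) = -324*50 = -16200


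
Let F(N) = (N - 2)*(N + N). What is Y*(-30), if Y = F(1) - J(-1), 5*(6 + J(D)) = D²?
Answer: -114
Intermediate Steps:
F(N) = 2*N*(-2 + N) (F(N) = (-2 + N)*(2*N) = 2*N*(-2 + N))
J(D) = -6 + D²/5
Y = 19/5 (Y = 2*1*(-2 + 1) - (-6 + (⅕)*(-1)²) = 2*1*(-1) - (-6 + (⅕)*1) = -2 - (-6 + ⅕) = -2 - 1*(-29/5) = -2 + 29/5 = 19/5 ≈ 3.8000)
Y*(-30) = (19/5)*(-30) = -114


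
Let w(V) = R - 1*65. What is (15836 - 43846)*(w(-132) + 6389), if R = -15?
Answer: -176715090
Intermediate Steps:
w(V) = -80 (w(V) = -15 - 1*65 = -15 - 65 = -80)
(15836 - 43846)*(w(-132) + 6389) = (15836 - 43846)*(-80 + 6389) = -28010*6309 = -176715090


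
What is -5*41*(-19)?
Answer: 3895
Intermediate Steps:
-5*41*(-19) = -205*(-19) = 3895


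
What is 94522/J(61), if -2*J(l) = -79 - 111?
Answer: 94522/95 ≈ 994.97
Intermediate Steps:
J(l) = 95 (J(l) = -(-79 - 111)/2 = -½*(-190) = 95)
94522/J(61) = 94522/95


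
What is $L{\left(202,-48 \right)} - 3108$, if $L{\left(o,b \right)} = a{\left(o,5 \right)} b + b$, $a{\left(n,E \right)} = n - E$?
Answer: $-12612$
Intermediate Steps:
$L{\left(o,b \right)} = b + b \left(-5 + o\right)$ ($L{\left(o,b \right)} = \left(o - 5\right) b + b = \left(-5 + o\right) b + b = b \left(-5 + o\right) + b = b + b \left(-5 + o\right)$)
$L{\left(202,-48 \right)} - 3108 = - 48 \left(-4 + 202\right) - 3108 = \left(-48\right) 198 - 3108 = -9504 - 3108 = -12612$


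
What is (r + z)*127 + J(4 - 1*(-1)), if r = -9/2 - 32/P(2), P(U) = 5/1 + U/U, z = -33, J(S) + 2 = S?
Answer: -32621/6 ≈ -5436.8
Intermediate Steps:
J(S) = -2 + S
P(U) = 6 (P(U) = 5*1 + 1 = 5 + 1 = 6)
r = -59/6 (r = -9/2 - 32/6 = -9*1/2 - 32*1/6 = -9/2 - 16/3 = -59/6 ≈ -9.8333)
(r + z)*127 + J(4 - 1*(-1)) = (-59/6 - 33)*127 + (-2 + (4 - 1*(-1))) = -257/6*127 + (-2 + (4 + 1)) = -32639/6 + (-2 + 5) = -32639/6 + 3 = -32621/6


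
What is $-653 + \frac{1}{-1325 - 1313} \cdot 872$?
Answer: $- \frac{861743}{1319} \approx -653.33$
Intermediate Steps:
$-653 + \frac{1}{-1325 - 1313} \cdot 872 = -653 + \frac{1}{-2638} \cdot 872 = -653 - \frac{436}{1319} = - \frac{861743}{1319}$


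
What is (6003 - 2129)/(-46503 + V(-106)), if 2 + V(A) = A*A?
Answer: -298/2713 ≈ -0.10984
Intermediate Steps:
V(A) = -2 + A² (V(A) = -2 + A*A = -2 + A²)
(6003 - 2129)/(-46503 + V(-106)) = (6003 - 2129)/(-46503 + (-2 + (-106)²)) = 3874/(-46503 + (-2 + 11236)) = 3874/(-46503 + 11234) = 3874/(-35269) = 3874*(-1/35269) = -298/2713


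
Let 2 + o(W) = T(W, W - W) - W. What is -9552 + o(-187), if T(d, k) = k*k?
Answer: -9367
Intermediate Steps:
T(d, k) = k²
o(W) = -2 - W (o(W) = -2 + ((W - W)² - W) = -2 + (0² - W) = -2 + (0 - W) = -2 - W)
-9552 + o(-187) = -9552 + (-2 - 1*(-187)) = -9552 + (-2 + 187) = -9552 + 185 = -9367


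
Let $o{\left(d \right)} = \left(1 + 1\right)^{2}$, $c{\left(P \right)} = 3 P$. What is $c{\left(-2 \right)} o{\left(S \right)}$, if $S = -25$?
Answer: $-24$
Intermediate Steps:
$o{\left(d \right)} = 4$ ($o{\left(d \right)} = 2^{2} = 4$)
$c{\left(-2 \right)} o{\left(S \right)} = 3 \left(-2\right) 4 = \left(-6\right) 4 = -24$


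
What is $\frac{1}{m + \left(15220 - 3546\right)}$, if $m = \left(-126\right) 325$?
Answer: $- \frac{1}{29276} \approx -3.4158 \cdot 10^{-5}$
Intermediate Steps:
$m = -40950$
$\frac{1}{m + \left(15220 - 3546\right)} = \frac{1}{-40950 + \left(15220 - 3546\right)} = \frac{1}{-40950 + 11674} = \frac{1}{-29276} = - \frac{1}{29276}$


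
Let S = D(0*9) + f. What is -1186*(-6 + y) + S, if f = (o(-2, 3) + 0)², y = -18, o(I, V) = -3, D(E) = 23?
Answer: 28496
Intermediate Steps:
f = 9 (f = (-3 + 0)² = (-3)² = 9)
S = 32 (S = 23 + 9 = 32)
-1186*(-6 + y) + S = -1186*(-6 - 18) + 32 = -(-28464) + 32 = -1186*(-24) + 32 = 28464 + 32 = 28496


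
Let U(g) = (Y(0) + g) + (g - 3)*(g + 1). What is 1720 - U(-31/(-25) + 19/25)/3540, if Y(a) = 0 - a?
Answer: 6088801/3540 ≈ 1720.0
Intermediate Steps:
Y(a) = -a
U(g) = g + (1 + g)*(-3 + g) (U(g) = (-1*0 + g) + (g - 3)*(g + 1) = (0 + g) + (-3 + g)*(1 + g) = g + (1 + g)*(-3 + g))
1720 - U(-31/(-25) + 19/25)/3540 = 1720 - (-3 + (-31/(-25) + 19/25)**2 - (-31/(-25) + 19/25))/3540 = 1720 - (-3 + (-31*(-1/25) + 19*(1/25))**2 - (-31*(-1/25) + 19*(1/25)))/3540 = 1720 - (-3 + (31/25 + 19/25)**2 - (31/25 + 19/25))/3540 = 1720 - (-3 + 2**2 - 1*2)/3540 = 1720 - (-3 + 4 - 2)/3540 = 1720 - (-1)/3540 = 1720 - 1*(-1/3540) = 1720 + 1/3540 = 6088801/3540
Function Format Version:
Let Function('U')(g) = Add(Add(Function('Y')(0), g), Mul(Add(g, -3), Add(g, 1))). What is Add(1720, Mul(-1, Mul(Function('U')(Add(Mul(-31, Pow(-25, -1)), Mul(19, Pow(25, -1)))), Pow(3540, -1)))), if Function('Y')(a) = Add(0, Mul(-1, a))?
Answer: Rational(6088801, 3540) ≈ 1720.0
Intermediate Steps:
Function('Y')(a) = Mul(-1, a)
Function('U')(g) = Add(g, Mul(Add(1, g), Add(-3, g))) (Function('U')(g) = Add(Add(Mul(-1, 0), g), Mul(Add(g, -3), Add(g, 1))) = Add(Add(0, g), Mul(Add(-3, g), Add(1, g))) = Add(g, Mul(Add(1, g), Add(-3, g))))
Add(1720, Mul(-1, Mul(Function('U')(Add(Mul(-31, Pow(-25, -1)), Mul(19, Pow(25, -1)))), Pow(3540, -1)))) = Add(1720, Mul(-1, Mul(Add(-3, Pow(Add(Mul(-31, Pow(-25, -1)), Mul(19, Pow(25, -1))), 2), Mul(-1, Add(Mul(-31, Pow(-25, -1)), Mul(19, Pow(25, -1))))), Pow(3540, -1)))) = Add(1720, Mul(-1, Mul(Add(-3, Pow(Add(Mul(-31, Rational(-1, 25)), Mul(19, Rational(1, 25))), 2), Mul(-1, Add(Mul(-31, Rational(-1, 25)), Mul(19, Rational(1, 25))))), Rational(1, 3540)))) = Add(1720, Mul(-1, Mul(Add(-3, Pow(Add(Rational(31, 25), Rational(19, 25)), 2), Mul(-1, Add(Rational(31, 25), Rational(19, 25)))), Rational(1, 3540)))) = Add(1720, Mul(-1, Mul(Add(-3, Pow(2, 2), Mul(-1, 2)), Rational(1, 3540)))) = Add(1720, Mul(-1, Mul(Add(-3, 4, -2), Rational(1, 3540)))) = Add(1720, Mul(-1, Mul(-1, Rational(1, 3540)))) = Add(1720, Mul(-1, Rational(-1, 3540))) = Add(1720, Rational(1, 3540)) = Rational(6088801, 3540)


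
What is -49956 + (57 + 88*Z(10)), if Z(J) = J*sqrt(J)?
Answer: -49899 + 880*sqrt(10) ≈ -47116.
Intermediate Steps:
Z(J) = J**(3/2)
-49956 + (57 + 88*Z(10)) = -49956 + (57 + 88*10**(3/2)) = -49956 + (57 + 88*(10*sqrt(10))) = -49956 + (57 + 880*sqrt(10)) = -49899 + 880*sqrt(10)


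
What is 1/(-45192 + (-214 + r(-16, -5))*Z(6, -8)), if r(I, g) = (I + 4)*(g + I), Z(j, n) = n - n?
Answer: -1/45192 ≈ -2.2128e-5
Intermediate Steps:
Z(j, n) = 0
r(I, g) = (4 + I)*(I + g)
1/(-45192 + (-214 + r(-16, -5))*Z(6, -8)) = 1/(-45192 + (-214 + ((-16)**2 + 4*(-16) + 4*(-5) - 16*(-5)))*0) = 1/(-45192 + (-214 + (256 - 64 - 20 + 80))*0) = 1/(-45192 + (-214 + 252)*0) = 1/(-45192 + 38*0) = 1/(-45192 + 0) = 1/(-45192) = -1/45192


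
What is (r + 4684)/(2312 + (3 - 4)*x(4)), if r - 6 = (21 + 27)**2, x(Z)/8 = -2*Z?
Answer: 3497/1188 ≈ 2.9436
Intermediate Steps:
x(Z) = -16*Z (x(Z) = 8*(-2*Z) = -16*Z)
r = 2310 (r = 6 + (21 + 27)**2 = 6 + 48**2 = 6 + 2304 = 2310)
(r + 4684)/(2312 + (3 - 4)*x(4)) = (2310 + 4684)/(2312 + (3 - 4)*(-16*4)) = 6994/(2312 - 1*(-64)) = 6994/(2312 + 64) = 6994/2376 = 6994*(1/2376) = 3497/1188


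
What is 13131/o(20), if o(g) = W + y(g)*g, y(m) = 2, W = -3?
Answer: 13131/37 ≈ 354.89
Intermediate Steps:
o(g) = -3 + 2*g
13131/o(20) = 13131/(-3 + 2*20) = 13131/(-3 + 40) = 13131/37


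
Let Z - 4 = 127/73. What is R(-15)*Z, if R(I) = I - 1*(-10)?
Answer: -2095/73 ≈ -28.699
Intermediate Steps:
R(I) = 10 + I (R(I) = I + 10 = 10 + I)
Z = 419/73 (Z = 4 + 127/73 = 419/73 ≈ 5.7397)
R(-15)*Z = (10 - 15)*(419/73) = -5*419/73 = -2095/73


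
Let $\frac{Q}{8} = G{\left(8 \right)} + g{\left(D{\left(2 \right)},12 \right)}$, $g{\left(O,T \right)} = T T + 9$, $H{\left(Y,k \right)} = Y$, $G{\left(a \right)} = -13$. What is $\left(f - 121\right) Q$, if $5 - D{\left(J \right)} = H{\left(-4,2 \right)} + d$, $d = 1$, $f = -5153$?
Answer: $-5906880$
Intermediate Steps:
$D{\left(J \right)} = 8$ ($D{\left(J \right)} = 5 - \left(-4 + 1\right) = 5 - -3 = 5 + 3 = 8$)
$g{\left(O,T \right)} = 9 + T^{2}$ ($g{\left(O,T \right)} = T^{2} + 9 = 9 + T^{2}$)
$Q = 1120$ ($Q = 8 \left(-13 + \left(9 + 12^{2}\right)\right) = 8 \left(-13 + \left(9 + 144\right)\right) = 8 \left(-13 + 153\right) = 8 \cdot 140 = 1120$)
$\left(f - 121\right) Q = \left(-5153 - 121\right) 1120 = \left(-5274\right) 1120 = -5906880$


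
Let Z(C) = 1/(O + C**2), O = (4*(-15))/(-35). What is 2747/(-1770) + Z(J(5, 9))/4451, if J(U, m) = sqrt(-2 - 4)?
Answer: -407577/262609 ≈ -1.5520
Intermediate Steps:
J(U, m) = I*sqrt(6) (J(U, m) = sqrt(-6) = I*sqrt(6))
O = 12/7 (O = -60*(-1/35) = 12/7 ≈ 1.7143)
Z(C) = 1/(12/7 + C**2)
2747/(-1770) + Z(J(5, 9))/4451 = 2747/(-1770) + (7/(12 + 7*(I*sqrt(6))**2))/4451 = 2747*(-1/1770) + (7/(12 + 7*(-6)))*(1/4451) = -2747/1770 + (7/(12 - 42))*(1/4451) = -2747/1770 + (7/(-30))*(1/4451) = -2747/1770 + (7*(-1/30))*(1/4451) = -2747/1770 - 7/30*1/4451 = -2747/1770 - 7/133530 = -407577/262609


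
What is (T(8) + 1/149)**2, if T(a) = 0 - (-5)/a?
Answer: 567009/1420864 ≈ 0.39906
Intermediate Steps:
T(a) = 5/a (T(a) = 0 + 5/a = 5/a)
(T(8) + 1/149)**2 = (5/8 + 1/149)**2 = (753/1192)**2 = 567009/1420864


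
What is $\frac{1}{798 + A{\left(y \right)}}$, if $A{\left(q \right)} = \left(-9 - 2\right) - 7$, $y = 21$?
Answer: $\frac{1}{780} \approx 0.0012821$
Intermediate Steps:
$A{\left(q \right)} = -18$ ($A{\left(q \right)} = -11 - 7 = -18$)
$\frac{1}{798 + A{\left(y \right)}} = \frac{1}{798 - 18} = \frac{1}{780}$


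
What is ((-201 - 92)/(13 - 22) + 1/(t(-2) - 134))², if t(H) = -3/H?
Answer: 6025951129/5688225 ≈ 1059.4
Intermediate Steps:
((-201 - 92)/(13 - 22) + 1/(t(-2) - 134))² = ((-201 - 92)/(13 - 22) + 1/(-3/(-2) - 134))² = (-293/(-9) + 1/(-3*(-½) - 134))² = (-293*(-⅑) + 1/(3/2 - 134))² = (293/9 + 1/(-265/2))² = (293/9 - 2/265)² = (77627/2385)² = 6025951129/5688225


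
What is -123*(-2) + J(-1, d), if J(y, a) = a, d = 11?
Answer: 257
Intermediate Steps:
-123*(-2) + J(-1, d) = -123*(-2) + 11 = 246 + 11 = 257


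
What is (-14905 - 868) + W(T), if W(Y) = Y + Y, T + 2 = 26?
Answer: -15725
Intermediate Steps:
T = 24 (T = -2 + 26 = 24)
W(Y) = 2*Y
(-14905 - 868) + W(T) = (-14905 - 868) + 2*24 = -15773 + 48 = -15725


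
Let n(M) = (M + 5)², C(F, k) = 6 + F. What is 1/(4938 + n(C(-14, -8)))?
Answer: 1/4947 ≈ 0.00020214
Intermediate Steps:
n(M) = (5 + M)²
1/(4938 + n(C(-14, -8))) = 1/(4938 + (5 + (6 - 14))²) = 1/(4938 + (5 - 8)²) = 1/(4938 + (-3)²) = 1/(4938 + 9) = 1/4947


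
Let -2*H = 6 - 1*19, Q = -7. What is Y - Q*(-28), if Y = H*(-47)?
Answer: -1003/2 ≈ -501.50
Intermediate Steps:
H = 13/2 (H = -(6 - 1*19)/2 = -(6 - 19)/2 = -½*(-13) = 13/2 ≈ 6.5000)
Y = -611/2 (Y = (13/2)*(-47) = -611/2 ≈ -305.50)
Y - Q*(-28) = -611/2 - (-7)*(-28) = -611/2 - 1*196 = -611/2 - 196 = -1003/2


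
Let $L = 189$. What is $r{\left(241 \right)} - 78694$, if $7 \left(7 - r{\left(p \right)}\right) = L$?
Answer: $-78714$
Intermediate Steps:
$r{\left(p \right)} = -20$ ($r{\left(p \right)} = 7 - 27 = -20$)
$r{\left(241 \right)} - 78694 = -20 - 78694 = -78714$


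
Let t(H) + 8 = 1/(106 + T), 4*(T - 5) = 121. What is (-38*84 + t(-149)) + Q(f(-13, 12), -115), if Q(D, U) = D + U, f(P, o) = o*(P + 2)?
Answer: -1947551/565 ≈ -3447.0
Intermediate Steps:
T = 141/4 (T = 5 + (1/4)*121 = 5 + 121/4 = 141/4 ≈ 35.250)
f(P, o) = o*(2 + P)
t(H) = -4516/565 (t(H) = -8 + 1/(106 + 141/4) = -8 + 1/(565/4) = -8 + 4/565 = -4516/565)
(-38*84 + t(-149)) + Q(f(-13, 12), -115) = (-38*84 - 4516/565) + (12*(2 - 13) - 115) = (-3192 - 4516/565) + (12*(-11) - 115) = -1807996/565 + (-132 - 115) = -1807996/565 - 247 = -1947551/565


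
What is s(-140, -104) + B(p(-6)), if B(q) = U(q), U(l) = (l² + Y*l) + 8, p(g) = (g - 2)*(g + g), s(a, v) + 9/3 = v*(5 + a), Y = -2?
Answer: 23069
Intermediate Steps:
s(a, v) = -3 + v*(5 + a)
p(g) = 2*g*(-2 + g) (p(g) = (-2 + g)*(2*g) = 2*g*(-2 + g))
U(l) = 8 + l² - 2*l (U(l) = (l² - 2*l) + 8 = 8 + l² - 2*l)
B(q) = 8 + q² - 2*q
s(-140, -104) + B(p(-6)) = (-3 + 5*(-104) - 140*(-104)) + (8 + (2*(-6)*(-2 - 6))² - 4*(-6)*(-2 - 6)) = (-3 - 520 + 14560) + (8 + (2*(-6)*(-8))² - 4*(-6)*(-8)) = 14037 + (8 + 96² - 2*96) = 14037 + (8 + 9216 - 192) = 14037 + 9032 = 23069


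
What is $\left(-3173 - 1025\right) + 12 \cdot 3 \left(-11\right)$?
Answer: $-4594$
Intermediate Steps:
$\left(-3173 - 1025\right) + 12 \cdot 3 \left(-11\right) = -4198 + 36 \left(-11\right) = -4198 - 396 = -4594$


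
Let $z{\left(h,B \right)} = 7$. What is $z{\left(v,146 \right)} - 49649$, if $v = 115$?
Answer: $-49642$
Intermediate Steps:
$z{\left(v,146 \right)} - 49649 = 7 - 49649 = -49642$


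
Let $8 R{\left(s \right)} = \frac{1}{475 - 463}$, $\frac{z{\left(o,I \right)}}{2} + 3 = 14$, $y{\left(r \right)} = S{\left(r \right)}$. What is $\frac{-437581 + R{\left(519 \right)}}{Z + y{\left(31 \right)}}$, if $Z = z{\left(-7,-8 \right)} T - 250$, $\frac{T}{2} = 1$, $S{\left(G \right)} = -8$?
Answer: $\frac{42007775}{20544} \approx 2044.8$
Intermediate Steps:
$T = 2$ ($T = 2 \cdot 1 = 2$)
$y{\left(r \right)} = -8$
$z{\left(o,I \right)} = 22$ ($z{\left(o,I \right)} = -6 + 2 \cdot 14 = -6 + 28 = 22$)
$R{\left(s \right)} = \frac{1}{96}$ ($R{\left(s \right)} = \frac{1}{8 \left(475 - 463\right)} = \frac{1}{8 \cdot 12} = \frac{1}{8} \cdot \frac{1}{12} = \frac{1}{96}$)
$Z = -206$ ($Z = 22 \cdot 2 - 250 = 44 - 250 = -206$)
$\frac{-437581 + R{\left(519 \right)}}{Z + y{\left(31 \right)}} = \frac{-437581 + \frac{1}{96}}{-206 - 8} = - \frac{42007775}{96 \left(-214\right)} = \left(- \frac{42007775}{96}\right) \left(- \frac{1}{214}\right) = \frac{42007775}{20544}$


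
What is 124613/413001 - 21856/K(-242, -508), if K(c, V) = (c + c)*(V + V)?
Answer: 1632848288/6346586367 ≈ 0.25728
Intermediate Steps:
K(c, V) = 4*V*c (K(c, V) = (2*c)*(2*V) = 4*V*c)
124613/413001 - 21856/K(-242, -508) = 124613/413001 - 21856/(4*(-508)*(-242)) = 124613*(1/413001) - 21856/491744 = 124613/413001 - 21856*1/491744 = 124613/413001 - 683/15367 = 1632848288/6346586367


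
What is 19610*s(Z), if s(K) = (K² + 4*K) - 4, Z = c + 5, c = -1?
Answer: 549080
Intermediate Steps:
Z = 4 (Z = -1 + 5 = 4)
s(K) = -4 + K² + 4*K
19610*s(Z) = 19610*(-4 + 4² + 4*4) = 19610*(-4 + 16 + 16) = 19610*28 = 549080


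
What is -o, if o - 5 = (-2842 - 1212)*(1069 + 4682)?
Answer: 23314549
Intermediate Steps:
o = -23314549 (o = 5 + (-2842 - 1212)*(1069 + 4682) = 5 - 4054*5751 = 5 - 23314554 = -23314549)
-o = -1*(-23314549) = 23314549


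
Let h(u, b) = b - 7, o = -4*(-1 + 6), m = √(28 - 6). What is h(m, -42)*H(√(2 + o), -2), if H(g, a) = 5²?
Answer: -1225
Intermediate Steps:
m = √22 ≈ 4.6904
o = -20 (o = -4*5 = -20)
h(u, b) = -7 + b
H(g, a) = 25
h(m, -42)*H(√(2 + o), -2) = (-7 - 42)*25 = -49*25 = -1225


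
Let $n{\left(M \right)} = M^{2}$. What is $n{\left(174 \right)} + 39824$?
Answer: $70100$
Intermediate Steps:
$n{\left(174 \right)} + 39824 = 174^{2} + 39824 = 30276 + 39824 = 70100$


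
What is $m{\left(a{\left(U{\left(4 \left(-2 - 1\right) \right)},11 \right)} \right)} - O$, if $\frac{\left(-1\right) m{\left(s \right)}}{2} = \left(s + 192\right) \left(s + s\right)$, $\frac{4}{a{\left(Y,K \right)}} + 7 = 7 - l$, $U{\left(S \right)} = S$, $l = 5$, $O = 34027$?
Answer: $- \frac{835379}{25} \approx -33415.0$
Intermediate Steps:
$a{\left(Y,K \right)} = - \frac{4}{5}$ ($a{\left(Y,K \right)} = \frac{4}{-7 + \left(7 - 5\right)} = \frac{4}{-7 + 2} = \frac{4}{-5} = 4 \left(- \frac{1}{5}\right) = - \frac{4}{5}$)
$m{\left(s \right)} = - 4 s \left(192 + s\right)$ ($m{\left(s \right)} = - 2 \left(s + 192\right) \left(s + s\right) = - 2 \left(192 + s\right) 2 s = - 2 \cdot 2 s \left(192 + s\right) = - 4 s \left(192 + s\right)$)
$m{\left(a{\left(U{\left(4 \left(-2 - 1\right) \right)},11 \right)} \right)} - O = \left(-4\right) \left(- \frac{4}{5}\right) \left(192 - \frac{4}{5}\right) - 34027 = \left(-4\right) \left(- \frac{4}{5}\right) \frac{956}{5} - 34027 = \frac{15296}{25} - 34027 = - \frac{835379}{25}$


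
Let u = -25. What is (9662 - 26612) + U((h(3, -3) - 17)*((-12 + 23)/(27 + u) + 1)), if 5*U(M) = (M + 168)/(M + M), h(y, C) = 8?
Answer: -6610573/390 ≈ -16950.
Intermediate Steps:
U(M) = (168 + M)/(10*M) (U(M) = ((M + 168)/(M + M))/5 = ((168 + M)/((2*M)))/5 = ((168 + M)*(1/(2*M)))/5 = ((168 + M)/(2*M))/5 = (168 + M)/(10*M))
(9662 - 26612) + U((h(3, -3) - 17)*((-12 + 23)/(27 + u) + 1)) = (9662 - 26612) + (168 + (8 - 17)*((-12 + 23)/(27 - 25) + 1))/(10*(((8 - 17)*((-12 + 23)/(27 - 25) + 1)))) = -16950 + (168 - 9*(11/2 + 1))/(10*((-9*(11/2 + 1)))) = -16950 + (168 - 9*13/2)/(10*((-9*13/2))) = -16950 + (168 - 117/2)/(10*(-117/2)) = -16950 + (⅒)*(-2/117)*(219/2) = -16950 - 73/390 = -6610573/390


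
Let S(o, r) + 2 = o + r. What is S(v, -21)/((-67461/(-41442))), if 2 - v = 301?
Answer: -4448108/22487 ≈ -197.81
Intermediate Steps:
v = -299 (v = 2 - 1*301 = 2 - 301 = -299)
S(o, r) = -2 + o + r (S(o, r) = -2 + (o + r) = -2 + o + r)
S(v, -21)/((-67461/(-41442))) = (-2 - 299 - 21)/((-67461/(-41442))) = -322/((-67461*(-1/41442))) = -322/22487/13814 = -322*13814/22487 = -4448108/22487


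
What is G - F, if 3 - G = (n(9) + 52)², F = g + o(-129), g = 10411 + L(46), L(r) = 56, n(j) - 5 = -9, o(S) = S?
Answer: -12639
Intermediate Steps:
n(j) = -4 (n(j) = 5 - 9 = -4)
g = 10467 (g = 10411 + 56 = 10467)
F = 10338 (F = 10467 - 129 = 10338)
G = -2301 (G = 3 - (-4 + 52)² = 3 - 1*48² = 3 - 1*2304 = 3 - 2304 = -2301)
G - F = -2301 - 1*10338 = -2301 - 10338 = -12639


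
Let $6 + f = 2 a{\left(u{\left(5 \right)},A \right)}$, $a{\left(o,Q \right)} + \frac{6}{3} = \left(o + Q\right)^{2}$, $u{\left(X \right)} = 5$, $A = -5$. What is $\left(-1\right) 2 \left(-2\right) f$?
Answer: $-40$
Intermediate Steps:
$a{\left(o,Q \right)} = -2 + \left(Q + o\right)^{2}$ ($a{\left(o,Q \right)} = -2 + \left(o + Q\right)^{2} = -2 + \left(Q + o\right)^{2}$)
$f = -10$ ($f = -6 + 2 \left(-2 + \left(-5 + 5\right)^{2}\right) = -6 + 2 \left(-2 + 0^{2}\right) = -6 + 2 \left(-2 + 0\right) = -6 + 2 \left(-2\right) = -6 - 4 = -10$)
$\left(-1\right) 2 \left(-2\right) f = \left(-1\right) 2 \left(-2\right) \left(-10\right) = \left(-2\right) \left(-2\right) \left(-10\right) = 4 \left(-10\right) = -40$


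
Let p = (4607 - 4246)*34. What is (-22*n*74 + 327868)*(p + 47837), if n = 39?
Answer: 15891905736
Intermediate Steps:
p = 12274 (p = 361*34 = 12274)
(-22*n*74 + 327868)*(p + 47837) = (-22*39*74 + 327868)*(12274 + 47837) = (-858*74 + 327868)*60111 = (-63492 + 327868)*60111 = 264376*60111 = 15891905736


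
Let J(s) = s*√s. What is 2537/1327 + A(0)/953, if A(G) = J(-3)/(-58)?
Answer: 2537/1327 + 3*I*√3/55274 ≈ 1.9118 + 9.4007e-5*I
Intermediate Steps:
J(s) = s^(3/2)
A(G) = 3*I*√3/58 (A(G) = (-3)^(3/2)/(-58) = -3*I*√3*(-1/58) = 3*I*√3/58)
2537/1327 + A(0)/953 = 2537/1327 + (3*I*√3/58)/953 = 2537*(1/1327) + (3*I*√3/58)*(1/953) = 2537/1327 + 3*I*√3/55274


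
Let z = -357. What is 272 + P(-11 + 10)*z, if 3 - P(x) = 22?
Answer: 7055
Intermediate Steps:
P(x) = -19 (P(x) = 3 - 1*22 = 3 - 22 = -19)
272 + P(-11 + 10)*z = 272 - 19*(-357) = 272 + 6783 = 7055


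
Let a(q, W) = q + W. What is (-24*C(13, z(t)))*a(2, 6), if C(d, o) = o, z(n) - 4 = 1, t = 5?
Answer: -960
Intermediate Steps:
z(n) = 5 (z(n) = 4 + 1 = 5)
a(q, W) = W + q
(-24*C(13, z(t)))*a(2, 6) = (-24*5)*(6 + 2) = -120*8 = -960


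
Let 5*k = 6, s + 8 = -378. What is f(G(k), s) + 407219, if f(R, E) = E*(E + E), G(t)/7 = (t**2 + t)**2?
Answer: 705211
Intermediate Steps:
s = -386 (s = -8 - 378 = -386)
k = 6/5 (k = (1/5)*6 = 6/5 ≈ 1.2000)
G(t) = 7*(t + t**2)**2 (G(t) = 7*(t**2 + t)**2 = 7*(t + t**2)**2)
f(R, E) = 2*E**2 (f(R, E) = E*(2*E) = 2*E**2)
f(G(k), s) + 407219 = 2*(-386)**2 + 407219 = 2*148996 + 407219 = 297992 + 407219 = 705211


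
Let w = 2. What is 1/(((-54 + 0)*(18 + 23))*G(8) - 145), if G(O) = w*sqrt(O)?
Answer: 145/156836447 - 8856*sqrt(2)/156836447 ≈ -7.8931e-5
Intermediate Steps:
G(O) = 2*sqrt(O)
1/(((-54 + 0)*(18 + 23))*G(8) - 145) = 1/(((-54 + 0)*(18 + 23))*(2*sqrt(8)) - 145) = 1/((-54*41)*(2*(2*sqrt(2))) - 145) = 1/(-8856*sqrt(2) - 145) = 1/(-145 - 8856*sqrt(2))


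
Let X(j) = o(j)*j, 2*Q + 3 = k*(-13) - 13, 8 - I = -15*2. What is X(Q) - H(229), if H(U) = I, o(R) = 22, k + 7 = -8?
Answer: 1931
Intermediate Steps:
k = -15 (k = -7 - 8 = -15)
I = 38 (I = 8 - (-15)*2 = 8 - 1*(-30) = 8 + 30 = 38)
H(U) = 38
Q = 179/2 (Q = -3/2 + (-15*(-13) - 13)/2 = -3/2 + (195 - 13)/2 = -3/2 + (½)*182 = -3/2 + 91 = 179/2 ≈ 89.500)
X(j) = 22*j
X(Q) - H(229) = 22*(179/2) - 1*38 = 1969 - 38 = 1931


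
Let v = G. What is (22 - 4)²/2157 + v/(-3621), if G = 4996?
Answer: -3201056/2603499 ≈ -1.2295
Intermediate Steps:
v = 4996
(22 - 4)²/2157 + v/(-3621) = (22 - 4)²/2157 + 4996/(-3621) = 18²*(1/2157) + 4996*(-1/3621) = 324*(1/2157) - 4996/3621 = 108/719 - 4996/3621 = -3201056/2603499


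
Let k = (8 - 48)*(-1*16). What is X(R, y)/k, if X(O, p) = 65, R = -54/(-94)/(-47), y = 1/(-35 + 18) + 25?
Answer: 13/128 ≈ 0.10156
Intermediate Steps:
y = 424/17 (y = 1/(-17) + 25 = -1/17 + 25 = 424/17 ≈ 24.941)
R = -27/2209 (R = -54*(-1/94)*(-1/47) = (27/47)*(-1/47) = -27/2209 ≈ -0.012223)
k = 640 (k = -40*(-16) = 640)
X(R, y)/k = 65/640 = 65*(1/640) = 13/128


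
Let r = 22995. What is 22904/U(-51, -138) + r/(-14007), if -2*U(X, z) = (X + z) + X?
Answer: 1893196/10005 ≈ 189.23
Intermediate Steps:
U(X, z) = -X - z/2 (U(X, z) = -((X + z) + X)/2 = -(z + 2*X)/2 = -X - z/2)
22904/U(-51, -138) + r/(-14007) = 22904/(-1*(-51) - ½*(-138)) + 22995/(-14007) = 22904/(51 + 69) + 22995*(-1/14007) = 22904/120 - 1095/667 = 22904*(1/120) - 1095/667 = 2863/15 - 1095/667 = 1893196/10005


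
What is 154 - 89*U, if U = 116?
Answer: -10170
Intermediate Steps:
154 - 89*U = 154 - 89*116 = 154 - 10324 = -10170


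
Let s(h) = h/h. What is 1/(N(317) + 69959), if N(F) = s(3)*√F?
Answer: 69959/4894261364 - √317/4894261364 ≈ 1.4290e-5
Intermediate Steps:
s(h) = 1
N(F) = √F (N(F) = 1*√F = √F)
1/(N(317) + 69959) = 1/(√317 + 69959) = 1/(69959 + √317)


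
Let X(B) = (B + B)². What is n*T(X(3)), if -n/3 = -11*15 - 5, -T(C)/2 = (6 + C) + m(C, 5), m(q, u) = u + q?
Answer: -84660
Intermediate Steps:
m(q, u) = q + u
X(B) = 4*B² (X(B) = (2*B)² = 4*B²)
T(C) = -22 - 4*C (T(C) = -2*((6 + C) + (C + 5)) = -2*((6 + C) + (5 + C)) = -2*(11 + 2*C) = -22 - 4*C)
n = 510 (n = -3*(-11*15 - 5) = -3*(-165 - 5) = -3*(-170) = 510)
n*T(X(3)) = 510*(-22 - 16*3²) = 510*(-22 - 16*9) = 510*(-22 - 4*36) = 510*(-22 - 144) = 510*(-166) = -84660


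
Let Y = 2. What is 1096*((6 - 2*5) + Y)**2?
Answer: 4384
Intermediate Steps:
1096*((6 - 2*5) + Y)**2 = 1096*((6 - 2*5) + 2)**2 = 1096*((6 - 10) + 2)**2 = 1096*(-4 + 2)**2 = 1096*(-2)**2 = 1096*4 = 4384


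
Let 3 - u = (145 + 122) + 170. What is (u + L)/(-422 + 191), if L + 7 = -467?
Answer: 908/231 ≈ 3.9307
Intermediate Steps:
L = -474 (L = -7 - 467 = -474)
u = -434 (u = 3 - ((145 + 122) + 170) = 3 - (267 + 170) = 3 - 1*437 = 3 - 437 = -434)
(u + L)/(-422 + 191) = (-434 - 474)/(-422 + 191) = -908/(-231) = -908*(-1/231) = 908/231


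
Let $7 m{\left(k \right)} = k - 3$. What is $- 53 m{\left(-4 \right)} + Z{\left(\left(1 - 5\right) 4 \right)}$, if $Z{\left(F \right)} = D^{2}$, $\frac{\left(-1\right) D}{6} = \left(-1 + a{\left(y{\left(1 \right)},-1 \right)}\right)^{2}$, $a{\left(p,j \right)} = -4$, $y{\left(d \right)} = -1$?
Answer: $22553$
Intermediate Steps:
$m{\left(k \right)} = - \frac{3}{7} + \frac{k}{7}$ ($m{\left(k \right)} = \frac{k - 3}{7} = \frac{-3 + k}{7} = - \frac{3}{7} + \frac{k}{7}$)
$D = -150$ ($D = - 6 \left(-1 - 4\right)^{2} = - 6 \left(-5\right)^{2} = \left(-6\right) 25 = -150$)
$Z{\left(F \right)} = 22500$ ($Z{\left(F \right)} = \left(-150\right)^{2} = 22500$)
$- 53 m{\left(-4 \right)} + Z{\left(\left(1 - 5\right) 4 \right)} = - 53 \left(- \frac{3}{7} + \frac{1}{7} \left(-4\right)\right) + 22500 = - 53 \left(- \frac{3}{7} - \frac{4}{7}\right) + 22500 = \left(-53\right) \left(-1\right) + 22500 = 53 + 22500 = 22553$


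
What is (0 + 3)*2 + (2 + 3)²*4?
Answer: 106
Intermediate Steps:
(0 + 3)*2 + (2 + 3)²*4 = 3*2 + 5²*4 = 6 + 25*4 = 6 + 100 = 106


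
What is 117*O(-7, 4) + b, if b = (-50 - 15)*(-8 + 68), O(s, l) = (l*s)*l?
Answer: -17004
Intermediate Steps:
O(s, l) = s*l²
b = -3900 (b = -65*60 = -3900)
117*O(-7, 4) + b = 117*(-7*4²) - 3900 = 117*(-7*16) - 3900 = 117*(-112) - 3900 = -13104 - 3900 = -17004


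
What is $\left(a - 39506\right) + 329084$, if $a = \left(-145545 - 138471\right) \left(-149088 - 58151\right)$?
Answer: $58859481402$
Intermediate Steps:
$a = 58859191824$ ($a = \left(-284016\right) \left(-207239\right) = 58859191824$)
$\left(a - 39506\right) + 329084 = \left(58859191824 - 39506\right) + 329084 = 58859152318 + 329084 = 58859481402$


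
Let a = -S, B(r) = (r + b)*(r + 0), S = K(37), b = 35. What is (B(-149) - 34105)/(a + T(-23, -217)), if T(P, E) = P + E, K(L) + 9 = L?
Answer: 17119/268 ≈ 63.877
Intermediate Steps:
K(L) = -9 + L
S = 28 (S = -9 + 37 = 28)
B(r) = r*(35 + r) (B(r) = (r + 35)*(r + 0) = (35 + r)*r = r*(35 + r))
a = -28 (a = -1*28 = -28)
T(P, E) = E + P
(B(-149) - 34105)/(a + T(-23, -217)) = (-149*(35 - 149) - 34105)/(-28 + (-217 - 23)) = (-149*(-114) - 34105)/(-28 - 240) = (16986 - 34105)/(-268) = -17119*(-1/268) = 17119/268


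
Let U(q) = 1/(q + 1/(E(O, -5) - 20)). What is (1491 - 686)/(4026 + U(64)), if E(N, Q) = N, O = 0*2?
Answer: 1029595/5149274 ≈ 0.19995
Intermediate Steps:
O = 0
U(q) = 1/(-1/20 + q) (U(q) = 1/(q + 1/(0 - 20)) = 1/(q + 1/(-20)) = 1/(q - 1/20) = 1/(-1/20 + q))
(1491 - 686)/(4026 + U(64)) = (1491 - 686)/(4026 + 20/(-1 + 20*64)) = 805/(4026 + 20/(-1 + 1280)) = 805/(4026 + 20/1279) = 805/(5149274/1279) = 805*(1279/5149274) = 1029595/5149274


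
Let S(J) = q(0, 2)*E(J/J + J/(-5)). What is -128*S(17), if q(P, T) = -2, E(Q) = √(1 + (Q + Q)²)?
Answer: 256*√601/5 ≈ 1255.2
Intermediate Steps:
E(Q) = √(1 + 4*Q²) (E(Q) = √(1 + (2*Q)²) = √(1 + 4*Q²))
S(J) = -2*√(1 + 4*(1 - J/5)²) (S(J) = -2*√(1 + 4*(J/J + J/(-5))²) = -2*√(1 + 4*(1 + J*(-⅕))²) = -2*√(1 + 4*(1 - J/5)²))
-128*S(17) = -(-256)*√(25 + 4*(-5 + 17)²)/5 = -(-256)*√(25 + 4*12²)/5 = -(-256)*√(25 + 4*144)/5 = -(-256)*√(25 + 576)/5 = -(-256)*√601/5 = 256*√601/5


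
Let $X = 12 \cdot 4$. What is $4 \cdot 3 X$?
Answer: $576$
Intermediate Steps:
$X = 48$
$4 \cdot 3 X = 4 \cdot 3 \cdot 48 = 12 \cdot 48 = 576$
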